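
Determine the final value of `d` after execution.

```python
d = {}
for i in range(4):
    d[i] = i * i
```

Let's trace through this code step by step.

Initialize: d = {}
Entering loop: for i in range(4):

After execution: d = {0: 0, 1: 1, 2: 4, 3: 9}
{0: 0, 1: 1, 2: 4, 3: 9}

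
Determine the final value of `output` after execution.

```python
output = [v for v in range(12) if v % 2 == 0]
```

Let's trace through this code step by step.

Initialize: output = [v for v in range(12) if v % 2 == 0]

After execution: output = [0, 2, 4, 6, 8, 10]
[0, 2, 4, 6, 8, 10]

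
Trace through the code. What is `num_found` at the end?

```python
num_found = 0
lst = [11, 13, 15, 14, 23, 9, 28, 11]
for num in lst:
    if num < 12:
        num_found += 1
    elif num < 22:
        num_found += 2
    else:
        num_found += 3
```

Let's trace through this code step by step.

Initialize: num_found = 0
Initialize: lst = [11, 13, 15, 14, 23, 9, 28, 11]
Entering loop: for num in lst:

After execution: num_found = 15
15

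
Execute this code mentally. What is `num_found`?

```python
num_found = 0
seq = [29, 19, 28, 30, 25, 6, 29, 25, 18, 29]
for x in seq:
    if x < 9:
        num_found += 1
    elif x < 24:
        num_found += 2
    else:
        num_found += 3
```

Let's trace through this code step by step.

Initialize: num_found = 0
Initialize: seq = [29, 19, 28, 30, 25, 6, 29, 25, 18, 29]
Entering loop: for x in seq:

After execution: num_found = 26
26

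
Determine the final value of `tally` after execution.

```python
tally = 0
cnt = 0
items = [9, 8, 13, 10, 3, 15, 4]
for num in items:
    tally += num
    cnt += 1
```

Let's trace through this code step by step.

Initialize: tally = 0
Initialize: cnt = 0
Initialize: items = [9, 8, 13, 10, 3, 15, 4]
Entering loop: for num in items:

After execution: tally = 62
62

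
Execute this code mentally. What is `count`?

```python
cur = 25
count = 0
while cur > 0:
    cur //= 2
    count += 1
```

Let's trace through this code step by step.

Initialize: cur = 25
Initialize: count = 0
Entering loop: while cur > 0:

After execution: count = 5
5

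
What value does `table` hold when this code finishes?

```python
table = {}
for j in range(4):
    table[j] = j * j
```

Let's trace through this code step by step.

Initialize: table = {}
Entering loop: for j in range(4):

After execution: table = {0: 0, 1: 1, 2: 4, 3: 9}
{0: 0, 1: 1, 2: 4, 3: 9}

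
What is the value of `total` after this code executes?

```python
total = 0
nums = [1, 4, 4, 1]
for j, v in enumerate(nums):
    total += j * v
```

Let's trace through this code step by step.

Initialize: total = 0
Initialize: nums = [1, 4, 4, 1]
Entering loop: for j, v in enumerate(nums):

After execution: total = 15
15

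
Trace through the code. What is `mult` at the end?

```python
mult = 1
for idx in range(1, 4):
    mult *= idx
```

Let's trace through this code step by step.

Initialize: mult = 1
Entering loop: for idx in range(1, 4):

After execution: mult = 6
6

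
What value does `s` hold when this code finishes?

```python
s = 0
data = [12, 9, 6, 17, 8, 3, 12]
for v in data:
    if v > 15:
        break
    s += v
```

Let's trace through this code step by step.

Initialize: s = 0
Initialize: data = [12, 9, 6, 17, 8, 3, 12]
Entering loop: for v in data:

After execution: s = 27
27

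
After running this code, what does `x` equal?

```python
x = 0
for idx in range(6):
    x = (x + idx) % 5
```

Let's trace through this code step by step.

Initialize: x = 0
Entering loop: for idx in range(6):

After execution: x = 0
0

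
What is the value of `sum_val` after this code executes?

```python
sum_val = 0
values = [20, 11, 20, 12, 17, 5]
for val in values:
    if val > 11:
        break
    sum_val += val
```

Let's trace through this code step by step.

Initialize: sum_val = 0
Initialize: values = [20, 11, 20, 12, 17, 5]
Entering loop: for val in values:

After execution: sum_val = 0
0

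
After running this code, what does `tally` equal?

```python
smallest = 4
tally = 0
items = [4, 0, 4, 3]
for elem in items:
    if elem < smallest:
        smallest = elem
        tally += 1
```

Let's trace through this code step by step.

Initialize: smallest = 4
Initialize: tally = 0
Initialize: items = [4, 0, 4, 3]
Entering loop: for elem in items:

After execution: tally = 1
1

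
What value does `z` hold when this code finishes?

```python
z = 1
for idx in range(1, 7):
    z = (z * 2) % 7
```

Let's trace through this code step by step.

Initialize: z = 1
Entering loop: for idx in range(1, 7):

After execution: z = 1
1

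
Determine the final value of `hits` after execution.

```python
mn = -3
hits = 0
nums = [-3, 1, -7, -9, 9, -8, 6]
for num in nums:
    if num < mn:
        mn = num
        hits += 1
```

Let's trace through this code step by step.

Initialize: mn = -3
Initialize: hits = 0
Initialize: nums = [-3, 1, -7, -9, 9, -8, 6]
Entering loop: for num in nums:

After execution: hits = 2
2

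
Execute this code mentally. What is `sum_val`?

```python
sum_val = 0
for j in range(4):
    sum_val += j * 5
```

Let's trace through this code step by step.

Initialize: sum_val = 0
Entering loop: for j in range(4):

After execution: sum_val = 30
30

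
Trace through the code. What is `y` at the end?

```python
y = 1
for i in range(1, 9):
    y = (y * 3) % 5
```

Let's trace through this code step by step.

Initialize: y = 1
Entering loop: for i in range(1, 9):

After execution: y = 1
1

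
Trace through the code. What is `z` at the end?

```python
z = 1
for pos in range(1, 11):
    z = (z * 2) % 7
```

Let's trace through this code step by step.

Initialize: z = 1
Entering loop: for pos in range(1, 11):

After execution: z = 2
2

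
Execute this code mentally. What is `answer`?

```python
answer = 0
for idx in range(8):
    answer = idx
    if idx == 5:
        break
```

Let's trace through this code step by step.

Initialize: answer = 0
Entering loop: for idx in range(8):

After execution: answer = 5
5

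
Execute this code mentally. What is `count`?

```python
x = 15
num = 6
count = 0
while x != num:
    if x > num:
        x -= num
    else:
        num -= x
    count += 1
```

Let's trace through this code step by step.

Initialize: x = 15
Initialize: num = 6
Initialize: count = 0
Entering loop: while x != num:

After execution: count = 3
3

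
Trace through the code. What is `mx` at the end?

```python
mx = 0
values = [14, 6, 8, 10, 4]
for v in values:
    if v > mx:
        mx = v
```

Let's trace through this code step by step.

Initialize: mx = 0
Initialize: values = [14, 6, 8, 10, 4]
Entering loop: for v in values:

After execution: mx = 14
14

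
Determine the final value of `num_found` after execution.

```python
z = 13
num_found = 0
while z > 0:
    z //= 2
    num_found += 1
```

Let's trace through this code step by step.

Initialize: z = 13
Initialize: num_found = 0
Entering loop: while z > 0:

After execution: num_found = 4
4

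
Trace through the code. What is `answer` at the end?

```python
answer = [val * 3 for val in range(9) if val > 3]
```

Let's trace through this code step by step.

Initialize: answer = [val * 3 for val in range(9) if val > 3]

After execution: answer = [12, 15, 18, 21, 24]
[12, 15, 18, 21, 24]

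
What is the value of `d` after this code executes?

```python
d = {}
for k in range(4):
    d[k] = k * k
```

Let's trace through this code step by step.

Initialize: d = {}
Entering loop: for k in range(4):

After execution: d = {0: 0, 1: 1, 2: 4, 3: 9}
{0: 0, 1: 1, 2: 4, 3: 9}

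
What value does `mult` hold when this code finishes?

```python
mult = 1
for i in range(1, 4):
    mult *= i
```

Let's trace through this code step by step.

Initialize: mult = 1
Entering loop: for i in range(1, 4):

After execution: mult = 6
6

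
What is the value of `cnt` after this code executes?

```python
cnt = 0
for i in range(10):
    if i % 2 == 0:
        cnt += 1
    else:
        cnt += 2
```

Let's trace through this code step by step.

Initialize: cnt = 0
Entering loop: for i in range(10):

After execution: cnt = 15
15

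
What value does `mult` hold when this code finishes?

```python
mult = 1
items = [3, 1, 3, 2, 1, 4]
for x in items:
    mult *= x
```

Let's trace through this code step by step.

Initialize: mult = 1
Initialize: items = [3, 1, 3, 2, 1, 4]
Entering loop: for x in items:

After execution: mult = 72
72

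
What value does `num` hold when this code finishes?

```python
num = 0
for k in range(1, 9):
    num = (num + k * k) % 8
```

Let's trace through this code step by step.

Initialize: num = 0
Entering loop: for k in range(1, 9):

After execution: num = 4
4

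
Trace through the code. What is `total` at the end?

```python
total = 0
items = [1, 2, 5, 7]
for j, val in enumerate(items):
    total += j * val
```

Let's trace through this code step by step.

Initialize: total = 0
Initialize: items = [1, 2, 5, 7]
Entering loop: for j, val in enumerate(items):

After execution: total = 33
33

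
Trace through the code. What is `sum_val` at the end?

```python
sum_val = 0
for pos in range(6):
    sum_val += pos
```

Let's trace through this code step by step.

Initialize: sum_val = 0
Entering loop: for pos in range(6):

After execution: sum_val = 15
15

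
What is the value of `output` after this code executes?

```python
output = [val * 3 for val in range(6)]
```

Let's trace through this code step by step.

Initialize: output = [val * 3 for val in range(6)]

After execution: output = [0, 3, 6, 9, 12, 15]
[0, 3, 6, 9, 12, 15]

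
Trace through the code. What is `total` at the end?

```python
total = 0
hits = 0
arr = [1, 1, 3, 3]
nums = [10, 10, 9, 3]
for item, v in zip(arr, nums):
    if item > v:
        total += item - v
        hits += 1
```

Let's trace through this code step by step.

Initialize: total = 0
Initialize: hits = 0
Initialize: arr = [1, 1, 3, 3]
Initialize: nums = [10, 10, 9, 3]
Entering loop: for item, v in zip(arr, nums):

After execution: total = 0
0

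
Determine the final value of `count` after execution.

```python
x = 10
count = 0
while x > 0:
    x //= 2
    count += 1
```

Let's trace through this code step by step.

Initialize: x = 10
Initialize: count = 0
Entering loop: while x > 0:

After execution: count = 4
4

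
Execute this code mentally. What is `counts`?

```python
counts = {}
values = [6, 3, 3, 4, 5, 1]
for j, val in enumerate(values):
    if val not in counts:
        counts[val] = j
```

Let's trace through this code step by step.

Initialize: counts = {}
Initialize: values = [6, 3, 3, 4, 5, 1]
Entering loop: for j, val in enumerate(values):

After execution: counts = {6: 0, 3: 1, 4: 3, 5: 4, 1: 5}
{6: 0, 3: 1, 4: 3, 5: 4, 1: 5}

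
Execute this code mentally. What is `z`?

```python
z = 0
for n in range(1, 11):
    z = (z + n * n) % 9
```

Let's trace through this code step by step.

Initialize: z = 0
Entering loop: for n in range(1, 11):

After execution: z = 7
7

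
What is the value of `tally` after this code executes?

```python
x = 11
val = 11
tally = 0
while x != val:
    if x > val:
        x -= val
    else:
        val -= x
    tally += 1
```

Let's trace through this code step by step.

Initialize: x = 11
Initialize: val = 11
Initialize: tally = 0
Entering loop: while x != val:

After execution: tally = 0
0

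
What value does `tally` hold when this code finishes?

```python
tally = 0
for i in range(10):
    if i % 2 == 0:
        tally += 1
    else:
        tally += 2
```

Let's trace through this code step by step.

Initialize: tally = 0
Entering loop: for i in range(10):

After execution: tally = 15
15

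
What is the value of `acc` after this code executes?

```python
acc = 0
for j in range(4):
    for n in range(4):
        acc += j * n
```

Let's trace through this code step by step.

Initialize: acc = 0
Entering loop: for j in range(4):

After execution: acc = 36
36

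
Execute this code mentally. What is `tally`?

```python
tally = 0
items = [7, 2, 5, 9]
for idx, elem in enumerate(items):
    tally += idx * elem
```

Let's trace through this code step by step.

Initialize: tally = 0
Initialize: items = [7, 2, 5, 9]
Entering loop: for idx, elem in enumerate(items):

After execution: tally = 39
39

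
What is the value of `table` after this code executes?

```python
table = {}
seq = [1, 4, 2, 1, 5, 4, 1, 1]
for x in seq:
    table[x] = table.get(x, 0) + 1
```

Let's trace through this code step by step.

Initialize: table = {}
Initialize: seq = [1, 4, 2, 1, 5, 4, 1, 1]
Entering loop: for x in seq:

After execution: table = {1: 4, 4: 2, 2: 1, 5: 1}
{1: 4, 4: 2, 2: 1, 5: 1}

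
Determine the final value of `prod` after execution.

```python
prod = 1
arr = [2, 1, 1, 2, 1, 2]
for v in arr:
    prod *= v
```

Let's trace through this code step by step.

Initialize: prod = 1
Initialize: arr = [2, 1, 1, 2, 1, 2]
Entering loop: for v in arr:

After execution: prod = 8
8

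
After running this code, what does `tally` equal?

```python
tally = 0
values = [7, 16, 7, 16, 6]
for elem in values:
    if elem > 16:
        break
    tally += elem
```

Let's trace through this code step by step.

Initialize: tally = 0
Initialize: values = [7, 16, 7, 16, 6]
Entering loop: for elem in values:

After execution: tally = 52
52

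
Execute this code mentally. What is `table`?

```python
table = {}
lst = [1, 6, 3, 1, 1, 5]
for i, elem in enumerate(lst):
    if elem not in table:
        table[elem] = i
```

Let's trace through this code step by step.

Initialize: table = {}
Initialize: lst = [1, 6, 3, 1, 1, 5]
Entering loop: for i, elem in enumerate(lst):

After execution: table = {1: 0, 6: 1, 3: 2, 5: 5}
{1: 0, 6: 1, 3: 2, 5: 5}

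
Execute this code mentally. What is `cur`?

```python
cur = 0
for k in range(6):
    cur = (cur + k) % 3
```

Let's trace through this code step by step.

Initialize: cur = 0
Entering loop: for k in range(6):

After execution: cur = 0
0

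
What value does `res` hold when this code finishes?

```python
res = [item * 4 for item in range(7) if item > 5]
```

Let's trace through this code step by step.

Initialize: res = [item * 4 for item in range(7) if item > 5]

After execution: res = [24]
[24]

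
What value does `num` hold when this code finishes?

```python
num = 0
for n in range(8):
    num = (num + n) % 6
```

Let's trace through this code step by step.

Initialize: num = 0
Entering loop: for n in range(8):

After execution: num = 4
4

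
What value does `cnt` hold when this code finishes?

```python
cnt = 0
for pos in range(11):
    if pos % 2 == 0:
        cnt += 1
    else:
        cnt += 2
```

Let's trace through this code step by step.

Initialize: cnt = 0
Entering loop: for pos in range(11):

After execution: cnt = 16
16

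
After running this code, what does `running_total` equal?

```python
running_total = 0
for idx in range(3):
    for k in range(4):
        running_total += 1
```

Let's trace through this code step by step.

Initialize: running_total = 0
Entering loop: for idx in range(3):

After execution: running_total = 12
12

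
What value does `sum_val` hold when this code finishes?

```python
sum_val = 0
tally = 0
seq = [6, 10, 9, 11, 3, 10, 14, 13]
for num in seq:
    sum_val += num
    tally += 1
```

Let's trace through this code step by step.

Initialize: sum_val = 0
Initialize: tally = 0
Initialize: seq = [6, 10, 9, 11, 3, 10, 14, 13]
Entering loop: for num in seq:

After execution: sum_val = 76
76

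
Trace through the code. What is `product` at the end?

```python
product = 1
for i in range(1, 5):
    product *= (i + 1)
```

Let's trace through this code step by step.

Initialize: product = 1
Entering loop: for i in range(1, 5):

After execution: product = 120
120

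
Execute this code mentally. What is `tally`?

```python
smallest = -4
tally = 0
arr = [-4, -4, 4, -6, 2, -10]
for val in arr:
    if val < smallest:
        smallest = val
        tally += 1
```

Let's trace through this code step by step.

Initialize: smallest = -4
Initialize: tally = 0
Initialize: arr = [-4, -4, 4, -6, 2, -10]
Entering loop: for val in arr:

After execution: tally = 2
2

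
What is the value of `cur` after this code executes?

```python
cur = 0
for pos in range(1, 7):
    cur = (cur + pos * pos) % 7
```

Let's trace through this code step by step.

Initialize: cur = 0
Entering loop: for pos in range(1, 7):

After execution: cur = 0
0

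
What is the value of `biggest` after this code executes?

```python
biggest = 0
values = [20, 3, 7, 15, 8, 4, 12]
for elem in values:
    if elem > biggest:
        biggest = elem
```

Let's trace through this code step by step.

Initialize: biggest = 0
Initialize: values = [20, 3, 7, 15, 8, 4, 12]
Entering loop: for elem in values:

After execution: biggest = 20
20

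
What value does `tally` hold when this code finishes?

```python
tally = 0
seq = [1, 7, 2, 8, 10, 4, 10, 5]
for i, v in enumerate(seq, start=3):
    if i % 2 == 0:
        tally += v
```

Let's trace through this code step by step.

Initialize: tally = 0
Initialize: seq = [1, 7, 2, 8, 10, 4, 10, 5]
Entering loop: for i, v in enumerate(seq, start=3):

After execution: tally = 24
24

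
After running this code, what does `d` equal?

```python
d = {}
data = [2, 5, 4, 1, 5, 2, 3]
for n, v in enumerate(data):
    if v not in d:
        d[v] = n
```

Let's trace through this code step by step.

Initialize: d = {}
Initialize: data = [2, 5, 4, 1, 5, 2, 3]
Entering loop: for n, v in enumerate(data):

After execution: d = {2: 0, 5: 1, 4: 2, 1: 3, 3: 6}
{2: 0, 5: 1, 4: 2, 1: 3, 3: 6}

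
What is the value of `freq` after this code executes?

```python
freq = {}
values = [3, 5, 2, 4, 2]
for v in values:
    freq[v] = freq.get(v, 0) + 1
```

Let's trace through this code step by step.

Initialize: freq = {}
Initialize: values = [3, 5, 2, 4, 2]
Entering loop: for v in values:

After execution: freq = {3: 1, 5: 1, 2: 2, 4: 1}
{3: 1, 5: 1, 2: 2, 4: 1}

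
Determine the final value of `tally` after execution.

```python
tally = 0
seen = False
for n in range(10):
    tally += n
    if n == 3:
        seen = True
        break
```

Let's trace through this code step by step.

Initialize: tally = 0
Initialize: seen = False
Entering loop: for n in range(10):

After execution: tally = 6
6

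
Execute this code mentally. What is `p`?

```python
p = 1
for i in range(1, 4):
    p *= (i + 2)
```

Let's trace through this code step by step.

Initialize: p = 1
Entering loop: for i in range(1, 4):

After execution: p = 60
60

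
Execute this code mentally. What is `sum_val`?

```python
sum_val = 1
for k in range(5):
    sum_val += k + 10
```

Let's trace through this code step by step.

Initialize: sum_val = 1
Entering loop: for k in range(5):

After execution: sum_val = 61
61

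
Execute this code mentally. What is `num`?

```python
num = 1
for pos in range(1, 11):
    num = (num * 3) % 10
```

Let's trace through this code step by step.

Initialize: num = 1
Entering loop: for pos in range(1, 11):

After execution: num = 9
9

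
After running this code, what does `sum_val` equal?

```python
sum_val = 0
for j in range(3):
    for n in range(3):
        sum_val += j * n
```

Let's trace through this code step by step.

Initialize: sum_val = 0
Entering loop: for j in range(3):

After execution: sum_val = 9
9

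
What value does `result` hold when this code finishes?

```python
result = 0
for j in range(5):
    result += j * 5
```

Let's trace through this code step by step.

Initialize: result = 0
Entering loop: for j in range(5):

After execution: result = 50
50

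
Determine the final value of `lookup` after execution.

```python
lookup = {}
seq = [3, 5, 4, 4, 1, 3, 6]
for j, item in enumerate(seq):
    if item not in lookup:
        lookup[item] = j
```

Let's trace through this code step by step.

Initialize: lookup = {}
Initialize: seq = [3, 5, 4, 4, 1, 3, 6]
Entering loop: for j, item in enumerate(seq):

After execution: lookup = {3: 0, 5: 1, 4: 2, 1: 4, 6: 6}
{3: 0, 5: 1, 4: 2, 1: 4, 6: 6}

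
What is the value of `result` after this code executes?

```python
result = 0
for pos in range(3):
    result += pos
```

Let's trace through this code step by step.

Initialize: result = 0
Entering loop: for pos in range(3):

After execution: result = 3
3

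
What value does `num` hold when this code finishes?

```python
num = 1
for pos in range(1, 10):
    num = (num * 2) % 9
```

Let's trace through this code step by step.

Initialize: num = 1
Entering loop: for pos in range(1, 10):

After execution: num = 8
8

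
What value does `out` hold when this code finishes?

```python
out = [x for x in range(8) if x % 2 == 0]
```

Let's trace through this code step by step.

Initialize: out = [x for x in range(8) if x % 2 == 0]

After execution: out = [0, 2, 4, 6]
[0, 2, 4, 6]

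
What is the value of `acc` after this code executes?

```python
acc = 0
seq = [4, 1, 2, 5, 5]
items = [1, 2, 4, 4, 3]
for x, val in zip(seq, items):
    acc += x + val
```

Let's trace through this code step by step.

Initialize: acc = 0
Initialize: seq = [4, 1, 2, 5, 5]
Initialize: items = [1, 2, 4, 4, 3]
Entering loop: for x, val in zip(seq, items):

After execution: acc = 31
31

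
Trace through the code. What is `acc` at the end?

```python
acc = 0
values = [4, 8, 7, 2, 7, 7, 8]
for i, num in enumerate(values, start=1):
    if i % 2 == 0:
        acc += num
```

Let's trace through this code step by step.

Initialize: acc = 0
Initialize: values = [4, 8, 7, 2, 7, 7, 8]
Entering loop: for i, num in enumerate(values, start=1):

After execution: acc = 17
17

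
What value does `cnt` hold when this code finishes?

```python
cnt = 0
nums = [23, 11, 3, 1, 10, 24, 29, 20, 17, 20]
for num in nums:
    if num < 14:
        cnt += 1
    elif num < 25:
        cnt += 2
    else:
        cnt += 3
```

Let's trace through this code step by step.

Initialize: cnt = 0
Initialize: nums = [23, 11, 3, 1, 10, 24, 29, 20, 17, 20]
Entering loop: for num in nums:

After execution: cnt = 17
17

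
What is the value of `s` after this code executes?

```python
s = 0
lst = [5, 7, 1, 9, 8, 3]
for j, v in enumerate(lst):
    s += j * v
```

Let's trace through this code step by step.

Initialize: s = 0
Initialize: lst = [5, 7, 1, 9, 8, 3]
Entering loop: for j, v in enumerate(lst):

After execution: s = 83
83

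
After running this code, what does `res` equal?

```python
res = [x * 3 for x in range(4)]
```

Let's trace through this code step by step.

Initialize: res = [x * 3 for x in range(4)]

After execution: res = [0, 3, 6, 9]
[0, 3, 6, 9]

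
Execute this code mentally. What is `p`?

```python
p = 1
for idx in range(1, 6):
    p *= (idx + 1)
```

Let's trace through this code step by step.

Initialize: p = 1
Entering loop: for idx in range(1, 6):

After execution: p = 720
720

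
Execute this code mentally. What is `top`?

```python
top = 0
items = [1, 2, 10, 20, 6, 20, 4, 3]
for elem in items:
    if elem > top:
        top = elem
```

Let's trace through this code step by step.

Initialize: top = 0
Initialize: items = [1, 2, 10, 20, 6, 20, 4, 3]
Entering loop: for elem in items:

After execution: top = 20
20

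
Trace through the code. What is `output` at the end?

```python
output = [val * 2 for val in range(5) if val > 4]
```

Let's trace through this code step by step.

Initialize: output = [val * 2 for val in range(5) if val > 4]

After execution: output = []
[]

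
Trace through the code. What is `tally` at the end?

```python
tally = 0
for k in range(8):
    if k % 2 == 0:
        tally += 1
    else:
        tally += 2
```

Let's trace through this code step by step.

Initialize: tally = 0
Entering loop: for k in range(8):

After execution: tally = 12
12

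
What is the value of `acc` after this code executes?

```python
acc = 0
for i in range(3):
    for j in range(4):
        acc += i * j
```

Let's trace through this code step by step.

Initialize: acc = 0
Entering loop: for i in range(3):

After execution: acc = 18
18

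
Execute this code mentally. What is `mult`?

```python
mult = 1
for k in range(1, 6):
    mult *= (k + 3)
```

Let's trace through this code step by step.

Initialize: mult = 1
Entering loop: for k in range(1, 6):

After execution: mult = 6720
6720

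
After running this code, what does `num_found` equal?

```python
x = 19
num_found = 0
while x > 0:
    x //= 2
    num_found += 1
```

Let's trace through this code step by step.

Initialize: x = 19
Initialize: num_found = 0
Entering loop: while x > 0:

After execution: num_found = 5
5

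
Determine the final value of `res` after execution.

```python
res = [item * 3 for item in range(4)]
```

Let's trace through this code step by step.

Initialize: res = [item * 3 for item in range(4)]

After execution: res = [0, 3, 6, 9]
[0, 3, 6, 9]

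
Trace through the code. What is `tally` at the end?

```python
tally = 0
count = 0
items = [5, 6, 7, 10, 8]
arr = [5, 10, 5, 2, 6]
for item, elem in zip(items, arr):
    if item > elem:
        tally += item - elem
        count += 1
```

Let's trace through this code step by step.

Initialize: tally = 0
Initialize: count = 0
Initialize: items = [5, 6, 7, 10, 8]
Initialize: arr = [5, 10, 5, 2, 6]
Entering loop: for item, elem in zip(items, arr):

After execution: tally = 12
12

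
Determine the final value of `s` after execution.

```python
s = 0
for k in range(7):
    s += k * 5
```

Let's trace through this code step by step.

Initialize: s = 0
Entering loop: for k in range(7):

After execution: s = 105
105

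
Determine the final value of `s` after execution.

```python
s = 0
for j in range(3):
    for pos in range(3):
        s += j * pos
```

Let's trace through this code step by step.

Initialize: s = 0
Entering loop: for j in range(3):

After execution: s = 9
9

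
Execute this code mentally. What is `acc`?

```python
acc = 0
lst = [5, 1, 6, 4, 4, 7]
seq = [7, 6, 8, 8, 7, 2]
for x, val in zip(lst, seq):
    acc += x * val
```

Let's trace through this code step by step.

Initialize: acc = 0
Initialize: lst = [5, 1, 6, 4, 4, 7]
Initialize: seq = [7, 6, 8, 8, 7, 2]
Entering loop: for x, val in zip(lst, seq):

After execution: acc = 163
163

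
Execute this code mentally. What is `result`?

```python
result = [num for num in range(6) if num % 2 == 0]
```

Let's trace through this code step by step.

Initialize: result = [num for num in range(6) if num % 2 == 0]

After execution: result = [0, 2, 4]
[0, 2, 4]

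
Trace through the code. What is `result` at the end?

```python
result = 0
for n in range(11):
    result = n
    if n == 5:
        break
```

Let's trace through this code step by step.

Initialize: result = 0
Entering loop: for n in range(11):

After execution: result = 5
5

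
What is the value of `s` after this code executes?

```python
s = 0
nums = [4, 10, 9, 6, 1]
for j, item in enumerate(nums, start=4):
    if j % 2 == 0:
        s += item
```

Let's trace through this code step by step.

Initialize: s = 0
Initialize: nums = [4, 10, 9, 6, 1]
Entering loop: for j, item in enumerate(nums, start=4):

After execution: s = 14
14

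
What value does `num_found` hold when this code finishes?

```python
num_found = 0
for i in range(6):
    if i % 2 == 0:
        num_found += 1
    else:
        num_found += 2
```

Let's trace through this code step by step.

Initialize: num_found = 0
Entering loop: for i in range(6):

After execution: num_found = 9
9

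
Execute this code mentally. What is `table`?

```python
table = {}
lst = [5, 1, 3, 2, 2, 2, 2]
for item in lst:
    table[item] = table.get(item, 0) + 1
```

Let's trace through this code step by step.

Initialize: table = {}
Initialize: lst = [5, 1, 3, 2, 2, 2, 2]
Entering loop: for item in lst:

After execution: table = {5: 1, 1: 1, 3: 1, 2: 4}
{5: 1, 1: 1, 3: 1, 2: 4}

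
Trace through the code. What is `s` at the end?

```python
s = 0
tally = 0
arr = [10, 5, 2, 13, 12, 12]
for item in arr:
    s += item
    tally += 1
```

Let's trace through this code step by step.

Initialize: s = 0
Initialize: tally = 0
Initialize: arr = [10, 5, 2, 13, 12, 12]
Entering loop: for item in arr:

After execution: s = 54
54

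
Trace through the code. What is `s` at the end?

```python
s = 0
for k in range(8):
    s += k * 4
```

Let's trace through this code step by step.

Initialize: s = 0
Entering loop: for k in range(8):

After execution: s = 112
112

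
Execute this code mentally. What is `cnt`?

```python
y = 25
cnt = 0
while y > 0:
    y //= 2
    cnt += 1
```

Let's trace through this code step by step.

Initialize: y = 25
Initialize: cnt = 0
Entering loop: while y > 0:

After execution: cnt = 5
5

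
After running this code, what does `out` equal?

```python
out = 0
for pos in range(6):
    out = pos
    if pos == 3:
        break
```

Let's trace through this code step by step.

Initialize: out = 0
Entering loop: for pos in range(6):

After execution: out = 3
3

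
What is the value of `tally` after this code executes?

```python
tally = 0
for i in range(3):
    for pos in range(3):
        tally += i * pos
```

Let's trace through this code step by step.

Initialize: tally = 0
Entering loop: for i in range(3):

After execution: tally = 9
9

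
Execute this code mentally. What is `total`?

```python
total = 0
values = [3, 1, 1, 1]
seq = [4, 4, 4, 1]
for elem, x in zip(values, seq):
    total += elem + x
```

Let's trace through this code step by step.

Initialize: total = 0
Initialize: values = [3, 1, 1, 1]
Initialize: seq = [4, 4, 4, 1]
Entering loop: for elem, x in zip(values, seq):

After execution: total = 19
19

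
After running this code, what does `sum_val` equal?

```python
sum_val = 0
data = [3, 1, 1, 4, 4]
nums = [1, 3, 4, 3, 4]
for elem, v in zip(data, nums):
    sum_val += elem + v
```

Let's trace through this code step by step.

Initialize: sum_val = 0
Initialize: data = [3, 1, 1, 4, 4]
Initialize: nums = [1, 3, 4, 3, 4]
Entering loop: for elem, v in zip(data, nums):

After execution: sum_val = 28
28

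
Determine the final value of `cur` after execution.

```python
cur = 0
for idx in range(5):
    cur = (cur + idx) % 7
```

Let's trace through this code step by step.

Initialize: cur = 0
Entering loop: for idx in range(5):

After execution: cur = 3
3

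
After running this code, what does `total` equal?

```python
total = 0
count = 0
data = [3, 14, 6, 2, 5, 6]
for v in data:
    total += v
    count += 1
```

Let's trace through this code step by step.

Initialize: total = 0
Initialize: count = 0
Initialize: data = [3, 14, 6, 2, 5, 6]
Entering loop: for v in data:

After execution: total = 36
36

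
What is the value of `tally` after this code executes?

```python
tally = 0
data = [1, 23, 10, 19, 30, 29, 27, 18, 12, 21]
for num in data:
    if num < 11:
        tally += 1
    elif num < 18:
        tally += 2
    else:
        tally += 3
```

Let's trace through this code step by step.

Initialize: tally = 0
Initialize: data = [1, 23, 10, 19, 30, 29, 27, 18, 12, 21]
Entering loop: for num in data:

After execution: tally = 25
25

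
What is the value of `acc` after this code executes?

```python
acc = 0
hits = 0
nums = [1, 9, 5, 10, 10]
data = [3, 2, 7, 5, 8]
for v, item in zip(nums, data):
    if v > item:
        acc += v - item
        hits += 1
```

Let's trace through this code step by step.

Initialize: acc = 0
Initialize: hits = 0
Initialize: nums = [1, 9, 5, 10, 10]
Initialize: data = [3, 2, 7, 5, 8]
Entering loop: for v, item in zip(nums, data):

After execution: acc = 14
14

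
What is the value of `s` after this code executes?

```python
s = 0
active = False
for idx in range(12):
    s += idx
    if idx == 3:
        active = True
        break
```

Let's trace through this code step by step.

Initialize: s = 0
Initialize: active = False
Entering loop: for idx in range(12):

After execution: s = 6
6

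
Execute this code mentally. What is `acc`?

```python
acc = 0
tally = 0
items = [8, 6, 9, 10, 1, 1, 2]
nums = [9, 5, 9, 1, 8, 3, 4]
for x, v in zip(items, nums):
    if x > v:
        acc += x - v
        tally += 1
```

Let's trace through this code step by step.

Initialize: acc = 0
Initialize: tally = 0
Initialize: items = [8, 6, 9, 10, 1, 1, 2]
Initialize: nums = [9, 5, 9, 1, 8, 3, 4]
Entering loop: for x, v in zip(items, nums):

After execution: acc = 10
10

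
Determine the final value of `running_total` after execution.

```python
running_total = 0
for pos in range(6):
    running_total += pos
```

Let's trace through this code step by step.

Initialize: running_total = 0
Entering loop: for pos in range(6):

After execution: running_total = 15
15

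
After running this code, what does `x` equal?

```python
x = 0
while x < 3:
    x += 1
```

Let's trace through this code step by step.

Initialize: x = 0
Entering loop: while x < 3:

After execution: x = 3
3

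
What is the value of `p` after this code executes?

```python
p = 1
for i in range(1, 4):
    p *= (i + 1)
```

Let's trace through this code step by step.

Initialize: p = 1
Entering loop: for i in range(1, 4):

After execution: p = 24
24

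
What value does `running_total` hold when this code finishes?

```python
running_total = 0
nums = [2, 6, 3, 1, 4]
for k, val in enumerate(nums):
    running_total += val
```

Let's trace through this code step by step.

Initialize: running_total = 0
Initialize: nums = [2, 6, 3, 1, 4]
Entering loop: for k, val in enumerate(nums):

After execution: running_total = 16
16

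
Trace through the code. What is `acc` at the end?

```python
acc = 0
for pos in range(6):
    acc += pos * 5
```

Let's trace through this code step by step.

Initialize: acc = 0
Entering loop: for pos in range(6):

After execution: acc = 75
75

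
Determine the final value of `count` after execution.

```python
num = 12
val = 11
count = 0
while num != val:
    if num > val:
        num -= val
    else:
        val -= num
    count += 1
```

Let's trace through this code step by step.

Initialize: num = 12
Initialize: val = 11
Initialize: count = 0
Entering loop: while num != val:

After execution: count = 11
11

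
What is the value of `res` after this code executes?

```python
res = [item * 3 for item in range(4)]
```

Let's trace through this code step by step.

Initialize: res = [item * 3 for item in range(4)]

After execution: res = [0, 3, 6, 9]
[0, 3, 6, 9]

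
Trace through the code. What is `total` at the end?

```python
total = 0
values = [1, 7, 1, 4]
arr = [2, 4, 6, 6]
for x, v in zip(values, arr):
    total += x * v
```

Let's trace through this code step by step.

Initialize: total = 0
Initialize: values = [1, 7, 1, 4]
Initialize: arr = [2, 4, 6, 6]
Entering loop: for x, v in zip(values, arr):

After execution: total = 60
60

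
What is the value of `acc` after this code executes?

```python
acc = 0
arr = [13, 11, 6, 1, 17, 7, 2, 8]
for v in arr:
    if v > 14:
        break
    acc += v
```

Let's trace through this code step by step.

Initialize: acc = 0
Initialize: arr = [13, 11, 6, 1, 17, 7, 2, 8]
Entering loop: for v in arr:

After execution: acc = 31
31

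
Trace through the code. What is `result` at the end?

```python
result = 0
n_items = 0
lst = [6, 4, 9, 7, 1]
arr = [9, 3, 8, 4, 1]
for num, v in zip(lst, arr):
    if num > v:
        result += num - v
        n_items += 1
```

Let's trace through this code step by step.

Initialize: result = 0
Initialize: n_items = 0
Initialize: lst = [6, 4, 9, 7, 1]
Initialize: arr = [9, 3, 8, 4, 1]
Entering loop: for num, v in zip(lst, arr):

After execution: result = 5
5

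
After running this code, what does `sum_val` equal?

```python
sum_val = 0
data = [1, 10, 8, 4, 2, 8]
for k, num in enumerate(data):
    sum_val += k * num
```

Let's trace through this code step by step.

Initialize: sum_val = 0
Initialize: data = [1, 10, 8, 4, 2, 8]
Entering loop: for k, num in enumerate(data):

After execution: sum_val = 86
86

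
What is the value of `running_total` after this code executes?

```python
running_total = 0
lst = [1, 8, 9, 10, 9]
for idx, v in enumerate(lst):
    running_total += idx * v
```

Let's trace through this code step by step.

Initialize: running_total = 0
Initialize: lst = [1, 8, 9, 10, 9]
Entering loop: for idx, v in enumerate(lst):

After execution: running_total = 92
92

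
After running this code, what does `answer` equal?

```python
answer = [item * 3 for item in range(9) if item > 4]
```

Let's trace through this code step by step.

Initialize: answer = [item * 3 for item in range(9) if item > 4]

After execution: answer = [15, 18, 21, 24]
[15, 18, 21, 24]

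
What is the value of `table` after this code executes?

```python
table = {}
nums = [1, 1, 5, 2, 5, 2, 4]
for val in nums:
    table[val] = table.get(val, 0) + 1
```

Let's trace through this code step by step.

Initialize: table = {}
Initialize: nums = [1, 1, 5, 2, 5, 2, 4]
Entering loop: for val in nums:

After execution: table = {1: 2, 5: 2, 2: 2, 4: 1}
{1: 2, 5: 2, 2: 2, 4: 1}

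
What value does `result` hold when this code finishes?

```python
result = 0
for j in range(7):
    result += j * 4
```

Let's trace through this code step by step.

Initialize: result = 0
Entering loop: for j in range(7):

After execution: result = 84
84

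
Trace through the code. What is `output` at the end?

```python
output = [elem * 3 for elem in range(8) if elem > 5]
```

Let's trace through this code step by step.

Initialize: output = [elem * 3 for elem in range(8) if elem > 5]

After execution: output = [18, 21]
[18, 21]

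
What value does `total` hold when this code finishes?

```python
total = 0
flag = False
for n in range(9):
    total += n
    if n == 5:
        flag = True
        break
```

Let's trace through this code step by step.

Initialize: total = 0
Initialize: flag = False
Entering loop: for n in range(9):

After execution: total = 15
15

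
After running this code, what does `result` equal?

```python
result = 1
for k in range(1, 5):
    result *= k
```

Let's trace through this code step by step.

Initialize: result = 1
Entering loop: for k in range(1, 5):

After execution: result = 24
24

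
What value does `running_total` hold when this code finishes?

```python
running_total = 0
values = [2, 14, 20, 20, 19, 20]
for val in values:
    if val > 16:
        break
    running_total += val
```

Let's trace through this code step by step.

Initialize: running_total = 0
Initialize: values = [2, 14, 20, 20, 19, 20]
Entering loop: for val in values:

After execution: running_total = 16
16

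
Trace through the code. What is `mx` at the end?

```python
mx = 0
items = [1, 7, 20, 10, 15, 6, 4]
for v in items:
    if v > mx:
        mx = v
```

Let's trace through this code step by step.

Initialize: mx = 0
Initialize: items = [1, 7, 20, 10, 15, 6, 4]
Entering loop: for v in items:

After execution: mx = 20
20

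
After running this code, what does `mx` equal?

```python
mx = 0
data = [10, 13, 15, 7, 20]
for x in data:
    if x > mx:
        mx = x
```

Let's trace through this code step by step.

Initialize: mx = 0
Initialize: data = [10, 13, 15, 7, 20]
Entering loop: for x in data:

After execution: mx = 20
20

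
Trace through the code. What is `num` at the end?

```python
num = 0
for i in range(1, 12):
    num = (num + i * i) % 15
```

Let's trace through this code step by step.

Initialize: num = 0
Entering loop: for i in range(1, 12):

After execution: num = 11
11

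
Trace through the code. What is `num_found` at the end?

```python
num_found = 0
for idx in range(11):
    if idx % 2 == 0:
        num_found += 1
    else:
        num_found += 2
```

Let's trace through this code step by step.

Initialize: num_found = 0
Entering loop: for idx in range(11):

After execution: num_found = 16
16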